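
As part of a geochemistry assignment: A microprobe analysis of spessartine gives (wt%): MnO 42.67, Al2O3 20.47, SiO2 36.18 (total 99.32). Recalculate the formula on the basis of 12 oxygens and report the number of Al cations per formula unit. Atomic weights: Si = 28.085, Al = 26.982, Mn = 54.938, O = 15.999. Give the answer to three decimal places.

MnO (M=70.937): mol = 0.60152; Mn = 0.60152, O = 0.60152.
Al2O3 (M=101.961): mol = 0.20076; Al = 0.40152, O = 0.60228.
SiO2 (M=60.083): mol = 0.60217; Si = 0.60217, O = 1.20434.
ΣO = 2.40814; factor = 12/ΣO = 4.98310.
Al apfu = 0.40152 × 4.98310 = 2.001.

2.001 Al apfu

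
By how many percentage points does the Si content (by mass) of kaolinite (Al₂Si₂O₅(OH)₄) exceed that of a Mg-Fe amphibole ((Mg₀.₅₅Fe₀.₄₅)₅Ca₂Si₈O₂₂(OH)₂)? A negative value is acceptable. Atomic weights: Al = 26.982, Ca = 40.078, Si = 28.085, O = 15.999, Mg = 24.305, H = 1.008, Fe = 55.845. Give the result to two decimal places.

M(Al₂Si₂O₅(OH)₄) = 258.157 g/mol, so wt% Si = 56.170/258.157 × 100 = 21.76%.
M((Mg₀.₅₅Fe₀.₄₅)₅Ca₂Si₈O₂₂(OH)₂) = 883.318 g/mol, so wt% Si = 224.680/883.318 × 100 = 25.44%.
21.76 − 25.44 = -3.68 pp.

-3.68 percentage points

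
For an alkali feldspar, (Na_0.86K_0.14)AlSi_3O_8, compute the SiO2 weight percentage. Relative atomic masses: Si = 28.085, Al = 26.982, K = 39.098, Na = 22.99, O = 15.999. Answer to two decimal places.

Molar mass of (Na_0.86K_0.14)AlSi_3O_8 = 0.86·22.99 + 0.14·39.098 + 1·26.982 + 3·28.085 + 8·15.999 = 264.474 g/mol.
Each formula unit contains 3 Si, equivalent to 3/1 = 3.0000 mol SiO2.
M(SiO2) = 1×28.085 + 2×15.999 = 60.083 g/mol.
Mass of SiO2 per formula unit = 3.0000 × 60.083 = 180.249 g.
SiO2 wt% = 180.249 / 264.474 × 100 = 68.15%.

68.15 wt%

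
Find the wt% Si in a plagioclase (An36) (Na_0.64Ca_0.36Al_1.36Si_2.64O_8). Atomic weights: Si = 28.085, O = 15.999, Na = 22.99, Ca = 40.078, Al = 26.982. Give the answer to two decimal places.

27.67 mass %

Molar mass of Na_0.64Ca_0.36Al_1.36Si_2.64O_8: 0.64×22.99 + 0.36×40.078 + 1.36×26.982 + 2.64×28.085 + 8×15.999 = 267.974 g/mol.
Mass of Si per formula unit: 2.64 × 28.085 = 74.144 g.
Weight fraction Si = 74.144 / 267.974 = 0.2767.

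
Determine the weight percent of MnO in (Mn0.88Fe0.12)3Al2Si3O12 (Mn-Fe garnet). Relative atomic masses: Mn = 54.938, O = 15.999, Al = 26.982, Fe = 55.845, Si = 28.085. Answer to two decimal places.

Molar mass of (Mn0.88Fe0.12)3Al2Si3O12 = 2.64*54.938 + 0.36*55.845 + 2*26.982 + 3*28.085 + 12*15.999 = 495.348 g/mol.
Each formula unit contains 2.64 Mn, equivalent to 2.64/1 = 2.6400 mol MnO.
M(MnO) = 1×54.938 + 1×15.999 = 70.937 g/mol.
Mass of MnO per formula unit = 2.6400 × 70.937 = 187.274 g.
MnO wt% = 187.274 / 495.348 × 100 = 37.81%.

37.81 wt%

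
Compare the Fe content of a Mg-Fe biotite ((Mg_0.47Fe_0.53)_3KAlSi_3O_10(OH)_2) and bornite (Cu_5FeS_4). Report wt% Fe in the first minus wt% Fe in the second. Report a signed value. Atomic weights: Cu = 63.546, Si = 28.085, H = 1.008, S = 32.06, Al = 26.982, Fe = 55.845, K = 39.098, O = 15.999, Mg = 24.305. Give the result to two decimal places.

First mineral: 88.794 g Fe in 467.403 g formula = 19.00 wt% Fe.
Second mineral: 55.845 g Fe in 501.815 g formula = 11.13 wt% Fe.
19.00% − 11.13% gives a difference of 7.87 percentage points.

7.87 percentage points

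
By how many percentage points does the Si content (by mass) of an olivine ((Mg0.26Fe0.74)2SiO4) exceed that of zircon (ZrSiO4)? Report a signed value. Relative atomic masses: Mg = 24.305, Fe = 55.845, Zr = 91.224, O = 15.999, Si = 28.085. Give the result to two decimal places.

-0.33 percentage points

First mineral: 28.085 g Si in 187.370 g formula = 14.99 wt% Si.
Second mineral: 28.085 g Si in 183.305 g formula = 15.32 wt% Si.
14.99% − 15.32% gives a difference of -0.33 percentage points.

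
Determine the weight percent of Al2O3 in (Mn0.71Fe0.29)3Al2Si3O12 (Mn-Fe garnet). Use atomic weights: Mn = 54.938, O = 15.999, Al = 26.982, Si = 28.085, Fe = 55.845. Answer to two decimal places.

20.56 wt%

M((Mn0.71Fe0.29)3Al2Si3O12) = 495.810 g/mol; M(Al2O3) = 101.961 g/mol.
Moles Al2O3 per formula unit = 2 Al ÷ 2 = 1.0000.
Al2O3 fraction = (1.0000 × 101.961) / 495.810 = 101.961/495.810 = 0.2056.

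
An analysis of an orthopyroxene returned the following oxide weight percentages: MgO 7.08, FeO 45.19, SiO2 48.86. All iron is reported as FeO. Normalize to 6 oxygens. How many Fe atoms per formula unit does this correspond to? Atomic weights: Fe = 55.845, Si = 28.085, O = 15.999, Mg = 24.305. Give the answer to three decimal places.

7.08 wt% MgO ÷ 40.304 g/mol = 0.17566 mol, giving 0.17566 Mg and 0.17566 O.
45.19 wt% FeO ÷ 71.844 g/mol = 0.62900 mol, giving 0.62900 Fe and 0.62900 O.
48.86 wt% SiO2 ÷ 60.083 g/mol = 0.81321 mol, giving 0.81321 Si and 1.62642 O.
Oxygen sums to 2.43108; scaling by 6/2.43108 = 2.46804 puts the formula on 6 O.
Fe: 0.62900 × 2.46804 = 1.552 atoms per formula unit.

1.552 Fe apfu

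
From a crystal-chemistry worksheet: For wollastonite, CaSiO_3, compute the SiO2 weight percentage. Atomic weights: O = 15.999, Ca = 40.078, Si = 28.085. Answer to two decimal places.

M(CaSiO_3) = 116.160 g/mol; M(SiO2) = 60.083 g/mol.
Moles SiO2 per formula unit = 1 Si ÷ 1 = 1.0000.
SiO2 fraction = (1.0000 × 60.083) / 116.160 = 60.083/116.160 = 0.5172.

51.72 wt%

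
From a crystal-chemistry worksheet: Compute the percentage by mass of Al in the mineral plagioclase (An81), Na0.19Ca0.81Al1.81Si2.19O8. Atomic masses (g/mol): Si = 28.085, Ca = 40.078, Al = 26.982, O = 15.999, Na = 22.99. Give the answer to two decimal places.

17.75 mass %

M(Na0.19Ca0.81Al1.81Si2.19O8) = 275.167 g/mol.
Al contributes 1.81 × 26.982 = 48.837 g per mole.
48.837/275.167 = 0.1775 → 17.75%.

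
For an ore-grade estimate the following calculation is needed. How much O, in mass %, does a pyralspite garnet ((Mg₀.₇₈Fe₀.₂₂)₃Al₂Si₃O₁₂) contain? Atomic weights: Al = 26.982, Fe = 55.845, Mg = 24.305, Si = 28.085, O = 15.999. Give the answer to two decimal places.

Formula mass = 2.34·24.305 + 0.66·55.845 + 2·26.982 + 3·28.085 + 12·15.999 = 423.938 g/mol, of which 191.988 g is O.
So O makes up 191.988/423.938 = 0.4529 of the mass, i.e. 45.29%.

45.29 mass %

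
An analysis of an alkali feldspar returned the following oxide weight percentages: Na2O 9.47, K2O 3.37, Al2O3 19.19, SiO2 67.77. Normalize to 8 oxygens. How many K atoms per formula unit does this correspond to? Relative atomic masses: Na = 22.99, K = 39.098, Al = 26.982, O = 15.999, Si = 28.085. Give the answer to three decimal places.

Na2O: 9.47/61.979 = 0.15279 mol → 0.30558 mol Na, 0.15279 mol O.
K2O: 3.37/94.195 = 0.03578 mol → 0.07156 mol K, 0.03578 mol O.
Al2O3: 19.19/101.961 = 0.18821 mol → 0.37642 mol Al, 0.56463 mol O.
SiO2: 67.77/60.083 = 1.12794 mol → 1.12794 mol Si, 2.25588 mol O.
Total oxygen = 3.00908 mol. Normalization factor = 8/3.00908 = 2.65862.
K per 8 O = 0.07156 × 2.65862 = 0.190.

0.190 K apfu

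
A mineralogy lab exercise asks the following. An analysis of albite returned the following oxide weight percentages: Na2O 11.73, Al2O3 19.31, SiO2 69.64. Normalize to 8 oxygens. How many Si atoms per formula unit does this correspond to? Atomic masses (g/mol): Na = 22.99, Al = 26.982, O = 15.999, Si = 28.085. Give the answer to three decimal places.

Na2O: 11.73/61.979 = 0.18926 mol → 0.37852 mol Na, 0.18926 mol O.
Al2O3: 19.31/101.961 = 0.18939 mol → 0.37878 mol Al, 0.56817 mol O.
SiO2: 69.64/60.083 = 1.15906 mol → 1.15906 mol Si, 2.31812 mol O.
Total oxygen = 3.07555 mol. Normalization factor = 8/3.07555 = 2.60116.
Si per 8 O = 1.15906 × 2.60116 = 3.015.

3.015 Si apfu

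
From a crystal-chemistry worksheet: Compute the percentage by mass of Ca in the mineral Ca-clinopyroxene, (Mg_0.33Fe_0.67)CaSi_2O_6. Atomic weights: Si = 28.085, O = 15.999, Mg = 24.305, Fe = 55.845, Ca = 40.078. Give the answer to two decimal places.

16.86 weight percent

M((Mg_0.33Fe_0.67)CaSi_2O_6) = 237.679 g/mol.
Ca contributes 1 × 40.078 = 40.078 g per mole.
40.078/237.679 = 0.1686 → 16.86%.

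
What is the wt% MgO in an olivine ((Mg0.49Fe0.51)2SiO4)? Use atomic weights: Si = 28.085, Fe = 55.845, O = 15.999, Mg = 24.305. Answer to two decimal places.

Molar mass of (Mg0.49Fe0.51)2SiO4 = 0.98*24.305 + 1.02*55.845 + 1*28.085 + 4*15.999 = 172.862 g/mol.
Each formula unit contains 0.98 Mg, equivalent to 0.98/1 = 0.9800 mol MgO.
M(MgO) = 1×24.305 + 1×15.999 = 40.304 g/mol.
Mass of MgO per formula unit = 0.9800 × 40.304 = 39.498 g.
MgO wt% = 39.498 / 172.862 × 100 = 22.85%.

22.85 wt%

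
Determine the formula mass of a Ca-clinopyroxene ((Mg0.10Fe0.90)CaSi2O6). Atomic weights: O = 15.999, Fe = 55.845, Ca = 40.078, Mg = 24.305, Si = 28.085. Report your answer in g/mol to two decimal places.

Mg: 0.10 × 24.305 = 2.4305
Fe: 0.90 × 55.845 = 50.2605
Ca: 1 × 40.078 = 40.0780
Si: 2 × 28.085 = 56.1700
O: 6 × 15.999 = 95.9940
Summing the contributions gives the formula mass.

244.93 g/mol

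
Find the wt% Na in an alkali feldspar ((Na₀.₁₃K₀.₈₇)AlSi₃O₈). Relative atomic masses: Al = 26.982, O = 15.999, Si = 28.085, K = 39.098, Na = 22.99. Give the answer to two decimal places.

1.08 weight percent

M((Na₀.₁₃K₀.₈₇)AlSi₃O₈) = 276.233 g/mol.
Na contributes 0.13 × 22.99 = 2.989 g per mole.
2.989/276.233 = 0.0108 → 1.08%.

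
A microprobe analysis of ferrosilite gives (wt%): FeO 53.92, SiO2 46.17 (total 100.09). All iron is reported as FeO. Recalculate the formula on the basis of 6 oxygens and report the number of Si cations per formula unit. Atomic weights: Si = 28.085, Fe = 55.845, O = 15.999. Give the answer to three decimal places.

2.016 Si apfu

FeO: 53.92/71.844 = 0.75052 mol → 0.75052 mol Fe, 0.75052 mol O.
SiO2: 46.17/60.083 = 0.76844 mol → 0.76844 mol Si, 1.53688 mol O.
Total oxygen = 2.28740 mol. Normalization factor = 6/2.28740 = 2.62307.
Si per 6 O = 0.76844 × 2.62307 = 2.016.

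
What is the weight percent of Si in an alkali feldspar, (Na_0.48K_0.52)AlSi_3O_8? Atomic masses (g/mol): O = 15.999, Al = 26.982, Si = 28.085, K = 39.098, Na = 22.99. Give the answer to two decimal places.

31.14 mass %

Formula mass = 0.48·22.99 + 0.52·39.098 + 1·26.982 + 3·28.085 + 8·15.999 = 270.595 g/mol, of which 84.255 g is Si.
So Si makes up 84.255/270.595 = 0.3114 of the mass, i.e. 31.14%.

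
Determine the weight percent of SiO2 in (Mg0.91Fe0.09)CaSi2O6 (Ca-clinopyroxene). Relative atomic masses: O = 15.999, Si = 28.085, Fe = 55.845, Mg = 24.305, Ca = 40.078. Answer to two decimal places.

Formula mass = 219.386 g/mol.
2 Si → 2.0000 mol SiO2 per formula unit; M(SiO2) = 60.083, so SiO2 mass = 120.166 g.
120.166/219.386 × 100 = 54.77 wt%.

54.77 wt%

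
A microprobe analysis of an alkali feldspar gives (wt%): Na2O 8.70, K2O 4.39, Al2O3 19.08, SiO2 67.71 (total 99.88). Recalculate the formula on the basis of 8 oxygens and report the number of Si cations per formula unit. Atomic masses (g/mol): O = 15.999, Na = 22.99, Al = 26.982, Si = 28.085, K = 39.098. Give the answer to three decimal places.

3.003 Si apfu

8.70 wt% Na2O ÷ 61.979 g/mol = 0.14037 mol, giving 0.28074 Na and 0.14037 O.
4.39 wt% K2O ÷ 94.195 g/mol = 0.04661 mol, giving 0.09322 K and 0.04661 O.
19.08 wt% Al2O3 ÷ 101.961 g/mol = 0.18713 mol, giving 0.37426 Al and 0.56139 O.
67.71 wt% SiO2 ÷ 60.083 g/mol = 1.12694 mol, giving 1.12694 Si and 2.25388 O.
Oxygen sums to 3.00225; scaling by 8/3.00225 = 2.66467 puts the formula on 8 O.
Si: 1.12694 × 2.66467 = 3.003 atoms per formula unit.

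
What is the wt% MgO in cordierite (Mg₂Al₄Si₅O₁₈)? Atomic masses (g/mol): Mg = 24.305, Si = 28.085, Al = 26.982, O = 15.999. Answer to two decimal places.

Formula mass = 584.945 g/mol.
2 Mg → 2.0000 mol MgO per formula unit; M(MgO) = 40.304, so MgO mass = 80.608 g.
80.608/584.945 × 100 = 13.78 wt%.

13.78 wt%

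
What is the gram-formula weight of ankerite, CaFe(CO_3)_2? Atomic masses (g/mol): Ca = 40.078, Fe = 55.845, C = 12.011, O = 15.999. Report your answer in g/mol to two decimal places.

The formula mass is the sum 1*40.078 + 1*55.845 + 2*12.011 + 6*15.999.

215.94 g/mol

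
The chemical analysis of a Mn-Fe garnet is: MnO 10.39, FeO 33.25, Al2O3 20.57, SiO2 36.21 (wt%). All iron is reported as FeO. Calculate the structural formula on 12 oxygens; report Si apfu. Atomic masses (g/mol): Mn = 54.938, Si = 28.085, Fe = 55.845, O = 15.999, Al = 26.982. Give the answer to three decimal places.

10.39 wt% MnO ÷ 70.937 g/mol = 0.14647 mol, giving 0.14647 Mn and 0.14647 O.
33.25 wt% FeO ÷ 71.844 g/mol = 0.46281 mol, giving 0.46281 Fe and 0.46281 O.
20.57 wt% Al2O3 ÷ 101.961 g/mol = 0.20174 mol, giving 0.40348 Al and 0.60522 O.
36.21 wt% SiO2 ÷ 60.083 g/mol = 0.60267 mol, giving 0.60267 Si and 1.20534 O.
Oxygen sums to 2.41984; scaling by 12/2.41984 = 4.95901 puts the formula on 12 O.
Si: 0.60267 × 4.95901 = 2.989 atoms per formula unit.

2.989 Si apfu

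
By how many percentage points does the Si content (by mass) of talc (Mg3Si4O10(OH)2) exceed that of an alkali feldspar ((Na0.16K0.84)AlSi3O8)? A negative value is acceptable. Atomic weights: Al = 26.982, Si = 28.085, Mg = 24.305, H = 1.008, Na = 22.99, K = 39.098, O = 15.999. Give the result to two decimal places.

-0.93 percentage points

First mineral: 112.340 g Si in 379.259 g formula = 29.62 wt% Si.
Second mineral: 84.255 g Si in 275.750 g formula = 30.55 wt% Si.
29.62% − 30.55% gives a difference of -0.93 percentage points.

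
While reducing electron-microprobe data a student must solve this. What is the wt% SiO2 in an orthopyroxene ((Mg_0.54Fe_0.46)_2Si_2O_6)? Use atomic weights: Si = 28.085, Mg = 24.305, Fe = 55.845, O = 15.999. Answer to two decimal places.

52.29 wt%

Formula mass = 229.791 g/mol.
2 Si → 2.0000 mol SiO2 per formula unit; M(SiO2) = 60.083, so SiO2 mass = 120.166 g.
120.166/229.791 × 100 = 52.29 wt%.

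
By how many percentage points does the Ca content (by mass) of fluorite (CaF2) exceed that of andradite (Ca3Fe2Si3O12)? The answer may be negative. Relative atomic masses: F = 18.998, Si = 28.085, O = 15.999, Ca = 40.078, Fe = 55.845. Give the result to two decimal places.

27.67 percentage points

Ca in CaF2: molar mass 78.074 g/mol; 1×40.078 = 40.078 g → 51.33 wt%.
Ca in Ca3Fe2Si3O12: molar mass 508.167 g/mol; 3×40.078 = 120.234 g → 23.66 wt%.
Difference = 51.33 − 23.66 = 27.67 percentage points.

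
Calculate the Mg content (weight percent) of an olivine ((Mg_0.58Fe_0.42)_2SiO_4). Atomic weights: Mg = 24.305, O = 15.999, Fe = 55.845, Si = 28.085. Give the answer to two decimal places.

Molar mass of (Mg_0.58Fe_0.42)_2SiO_4: 1.16·24.305 + 0.84·55.845 + 1·28.085 + 4·15.999 = 167.185 g/mol.
Mass of Mg per formula unit: 1.16 × 24.305 = 28.194 g.
Weight fraction Mg = 28.194 / 167.185 = 0.1686.

16.86 weight percent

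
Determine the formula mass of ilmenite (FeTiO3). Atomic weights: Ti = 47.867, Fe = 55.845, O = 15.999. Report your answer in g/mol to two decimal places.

The formula mass is the sum 1*55.845 + 1*47.867 + 3*15.999.

151.71 g/mol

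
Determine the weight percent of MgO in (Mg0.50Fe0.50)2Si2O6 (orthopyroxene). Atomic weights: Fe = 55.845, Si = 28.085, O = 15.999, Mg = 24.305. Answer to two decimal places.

17.35 wt%

Molar mass of (Mg0.50Fe0.50)2Si2O6 = 1·24.305 + 1·55.845 + 2·28.085 + 6·15.999 = 232.314 g/mol.
Each formula unit contains 1 Mg, equivalent to 1/1 = 1.0000 mol MgO.
M(MgO) = 1×24.305 + 1×15.999 = 40.304 g/mol.
Mass of MgO per formula unit = 1.0000 × 40.304 = 40.304 g.
MgO wt% = 40.304 / 232.314 × 100 = 17.35%.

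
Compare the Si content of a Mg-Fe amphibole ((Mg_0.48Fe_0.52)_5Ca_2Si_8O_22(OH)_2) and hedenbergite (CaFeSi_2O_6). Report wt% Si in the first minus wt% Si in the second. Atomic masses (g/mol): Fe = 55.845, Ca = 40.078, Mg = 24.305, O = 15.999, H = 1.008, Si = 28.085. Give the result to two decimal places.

First mineral: 224.680 g Si in 894.357 g formula = 25.12 wt% Si.
Second mineral: 56.170 g Si in 248.087 g formula = 22.64 wt% Si.
25.12% − 22.64% gives a difference of 2.48 percentage points.

2.48 percentage points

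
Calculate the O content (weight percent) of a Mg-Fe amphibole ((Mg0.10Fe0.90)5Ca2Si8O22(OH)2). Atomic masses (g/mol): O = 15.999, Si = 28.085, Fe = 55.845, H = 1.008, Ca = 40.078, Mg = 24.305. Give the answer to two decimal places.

Molar mass of (Mg0.10Fe0.90)5Ca2Si8O22(OH)2: 0.50·24.305 + 4.50·55.845 + 2·40.078 + 8·28.085 + 24·15.999 + 2·1.008 = 954.283 g/mol.
Mass of O per formula unit: 24 × 15.999 = 383.976 g.
Weight fraction O = 383.976 / 954.283 = 0.4024.

40.24 weight percent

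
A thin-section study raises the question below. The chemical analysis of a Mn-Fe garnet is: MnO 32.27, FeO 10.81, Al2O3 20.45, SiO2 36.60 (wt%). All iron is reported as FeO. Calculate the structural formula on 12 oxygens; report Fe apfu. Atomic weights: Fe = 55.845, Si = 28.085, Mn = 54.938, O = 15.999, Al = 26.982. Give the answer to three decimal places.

32.27 wt% MnO ÷ 70.937 g/mol = 0.45491 mol, giving 0.45491 Mn and 0.45491 O.
10.81 wt% FeO ÷ 71.844 g/mol = 0.15046 mol, giving 0.15046 Fe and 0.15046 O.
20.45 wt% Al2O3 ÷ 101.961 g/mol = 0.20057 mol, giving 0.40114 Al and 0.60171 O.
36.60 wt% SiO2 ÷ 60.083 g/mol = 0.60916 mol, giving 0.60916 Si and 1.21832 O.
Oxygen sums to 2.42540; scaling by 12/2.42540 = 4.94764 puts the formula on 12 O.
Fe: 0.15046 × 4.94764 = 0.744 atoms per formula unit.

0.744 Fe apfu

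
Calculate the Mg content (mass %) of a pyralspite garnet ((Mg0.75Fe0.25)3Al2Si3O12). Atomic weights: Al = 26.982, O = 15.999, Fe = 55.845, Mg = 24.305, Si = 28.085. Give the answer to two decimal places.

12.81 mass %

M((Mg0.75Fe0.25)3Al2Si3O12) = 426.777 g/mol.
Mg contributes 2.25 × 24.305 = 54.686 g per mole.
54.686/426.777 = 0.1281 → 12.81%.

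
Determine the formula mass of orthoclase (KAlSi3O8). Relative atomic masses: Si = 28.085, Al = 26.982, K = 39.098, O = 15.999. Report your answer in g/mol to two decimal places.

278.33 g/mol

M = 1·39.098 + 1·26.982 + 3·28.085 + 8·15.999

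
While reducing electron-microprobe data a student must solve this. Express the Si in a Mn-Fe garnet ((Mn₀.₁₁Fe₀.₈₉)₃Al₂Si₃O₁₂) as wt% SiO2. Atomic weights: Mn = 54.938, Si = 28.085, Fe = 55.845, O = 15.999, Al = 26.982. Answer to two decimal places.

36.24 wt%

M((Mn₀.₁₁Fe₀.₈₉)₃Al₂Si₃O₁₂) = 497.443 g/mol; M(SiO2) = 60.083 g/mol.
Moles SiO2 per formula unit = 3 Si ÷ 1 = 3.0000.
SiO2 fraction = (3.0000 × 60.083) / 497.443 = 180.249/497.443 = 0.3624.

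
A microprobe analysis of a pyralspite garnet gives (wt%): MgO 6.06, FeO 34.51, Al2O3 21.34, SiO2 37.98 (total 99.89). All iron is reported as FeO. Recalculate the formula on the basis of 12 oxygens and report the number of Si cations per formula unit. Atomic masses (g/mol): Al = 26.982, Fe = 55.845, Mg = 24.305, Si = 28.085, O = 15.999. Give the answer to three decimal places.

3.007 Si apfu

MgO: 6.06/40.304 = 0.15036 mol → 0.15036 mol Mg, 0.15036 mol O.
FeO: 34.51/71.844 = 0.48035 mol → 0.48035 mol Fe, 0.48035 mol O.
Al2O3: 21.34/101.961 = 0.20930 mol → 0.41860 mol Al, 0.62790 mol O.
SiO2: 37.98/60.083 = 0.63213 mol → 0.63213 mol Si, 1.26426 mol O.
Total oxygen = 2.52287 mol. Normalization factor = 12/2.52287 = 4.75649.
Si per 12 O = 0.63213 × 4.75649 = 3.007.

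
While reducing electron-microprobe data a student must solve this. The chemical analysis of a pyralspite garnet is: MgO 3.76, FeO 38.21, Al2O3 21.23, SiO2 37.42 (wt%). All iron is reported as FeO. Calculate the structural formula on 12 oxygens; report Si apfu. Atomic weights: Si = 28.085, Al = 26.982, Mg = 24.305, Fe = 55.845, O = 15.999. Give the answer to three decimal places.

3.76 wt% MgO ÷ 40.304 g/mol = 0.09329 mol, giving 0.09329 Mg and 0.09329 O.
38.21 wt% FeO ÷ 71.844 g/mol = 0.53185 mol, giving 0.53185 Fe and 0.53185 O.
21.23 wt% Al2O3 ÷ 101.961 g/mol = 0.20822 mol, giving 0.41644 Al and 0.62466 O.
37.42 wt% SiO2 ÷ 60.083 g/mol = 0.62281 mol, giving 0.62281 Si and 1.24562 O.
Oxygen sums to 2.49542; scaling by 12/2.49542 = 4.80881 puts the formula on 12 O.
Si: 0.62281 × 4.80881 = 2.995 atoms per formula unit.

2.995 Si apfu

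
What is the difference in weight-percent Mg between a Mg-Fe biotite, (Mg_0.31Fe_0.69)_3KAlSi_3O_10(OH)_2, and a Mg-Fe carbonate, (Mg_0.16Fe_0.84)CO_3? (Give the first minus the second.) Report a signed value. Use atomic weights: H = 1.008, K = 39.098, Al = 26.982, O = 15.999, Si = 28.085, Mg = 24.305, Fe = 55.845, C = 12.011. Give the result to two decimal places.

First mineral: 22.604 g Mg in 482.542 g formula = 4.68 wt% Mg.
Second mineral: 3.889 g Mg in 110.807 g formula = 3.51 wt% Mg.
4.68% − 3.51% gives a difference of 1.17 percentage points.

1.17 percentage points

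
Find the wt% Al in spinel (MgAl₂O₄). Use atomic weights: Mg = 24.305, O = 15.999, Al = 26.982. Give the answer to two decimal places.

Molar mass of MgAl₂O₄: 1·24.305 + 2·26.982 + 4·15.999 = 142.265 g/mol.
Mass of Al per formula unit: 2 × 26.982 = 53.964 g.
Weight fraction Al = 53.964 / 142.265 = 0.3793.

37.93 wt%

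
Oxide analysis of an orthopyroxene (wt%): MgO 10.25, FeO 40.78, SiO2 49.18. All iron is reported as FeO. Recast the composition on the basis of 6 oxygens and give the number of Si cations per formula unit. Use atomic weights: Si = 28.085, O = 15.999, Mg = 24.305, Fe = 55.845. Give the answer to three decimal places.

MgO: 10.25/40.304 = 0.25432 mol → 0.25432 mol Mg, 0.25432 mol O.
FeO: 40.78/71.844 = 0.56762 mol → 0.56762 mol Fe, 0.56762 mol O.
SiO2: 49.18/60.083 = 0.81853 mol → 0.81853 mol Si, 1.63706 mol O.
Total oxygen = 2.45900 mol. Normalization factor = 6/2.45900 = 2.44002.
Si per 6 O = 0.81853 × 2.44002 = 1.997.

1.997 Si apfu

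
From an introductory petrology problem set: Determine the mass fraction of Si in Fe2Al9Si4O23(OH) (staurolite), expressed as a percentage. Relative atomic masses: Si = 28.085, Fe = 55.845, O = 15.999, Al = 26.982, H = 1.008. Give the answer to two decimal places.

13.19 wt%

Formula mass = 2·55.845 + 9·26.982 + 4·28.085 + 24·15.999 + 1·1.008 = 851.852 g/mol, of which 112.340 g is Si.
So Si makes up 112.340/851.852 = 0.1319 of the mass, i.e. 13.19%.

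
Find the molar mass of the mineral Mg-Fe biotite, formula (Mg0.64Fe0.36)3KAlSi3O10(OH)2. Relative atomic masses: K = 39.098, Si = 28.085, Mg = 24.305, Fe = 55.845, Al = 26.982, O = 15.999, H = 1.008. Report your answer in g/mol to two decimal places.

Mg: 1.92 × 24.305 = 46.6656
Fe: 1.08 × 55.845 = 60.3126
K: 1 × 39.098 = 39.0980
Al: 1 × 26.982 = 26.9820
Si: 3 × 28.085 = 84.2550
O: 12 × 15.999 = 191.9880
H: 2 × 1.008 = 2.0160
Summing the contributions gives the formula mass.

451.32 g/mol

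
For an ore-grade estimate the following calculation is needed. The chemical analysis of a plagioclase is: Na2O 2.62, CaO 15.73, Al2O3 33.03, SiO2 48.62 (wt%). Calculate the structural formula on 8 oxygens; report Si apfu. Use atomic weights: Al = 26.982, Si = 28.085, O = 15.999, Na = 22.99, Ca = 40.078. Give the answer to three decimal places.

2.222 Si apfu

Na2O: 2.62/61.979 = 0.04227 mol → 0.08454 mol Na, 0.04227 mol O.
CaO: 15.73/56.077 = 0.28051 mol → 0.28051 mol Ca, 0.28051 mol O.
Al2O3: 33.03/101.961 = 0.32395 mol → 0.64790 mol Al, 0.97185 mol O.
SiO2: 48.62/60.083 = 0.80921 mol → 0.80921 mol Si, 1.61842 mol O.
Total oxygen = 2.91305 mol. Normalization factor = 8/2.91305 = 2.74626.
Si per 8 O = 0.80921 × 2.74626 = 2.222.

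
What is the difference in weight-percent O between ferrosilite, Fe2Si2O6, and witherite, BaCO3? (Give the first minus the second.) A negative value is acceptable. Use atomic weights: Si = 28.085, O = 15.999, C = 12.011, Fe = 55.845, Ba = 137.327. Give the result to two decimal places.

First mineral: 95.994 g O in 263.854 g formula = 36.38 wt% O.
Second mineral: 47.997 g O in 197.335 g formula = 24.32 wt% O.
36.38% − 24.32% gives a difference of 12.06 percentage points.

12.06 percentage points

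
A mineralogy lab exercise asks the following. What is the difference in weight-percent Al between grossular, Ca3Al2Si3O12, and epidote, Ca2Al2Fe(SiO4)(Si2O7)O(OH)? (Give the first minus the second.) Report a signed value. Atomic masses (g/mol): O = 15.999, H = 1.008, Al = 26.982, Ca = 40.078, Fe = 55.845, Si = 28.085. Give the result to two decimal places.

0.81 percentage points

Al in Ca3Al2Si3O12: molar mass 450.441 g/mol; 2×26.982 = 53.964 g → 11.98 wt%.
Al in Ca2Al2Fe(SiO4)(Si2O7)O(OH): molar mass 483.215 g/mol; 2×26.982 = 53.964 g → 11.17 wt%.
Difference = 11.98 − 11.17 = 0.81 percentage points.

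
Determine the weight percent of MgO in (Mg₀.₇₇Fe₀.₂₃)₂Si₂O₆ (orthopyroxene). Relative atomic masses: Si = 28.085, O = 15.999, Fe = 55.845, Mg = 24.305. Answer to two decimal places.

Molar mass of (Mg₀.₇₇Fe₀.₂₃)₂Si₂O₆ = 1.54×24.305 + 0.46×55.845 + 2×28.085 + 6×15.999 = 215.282 g/mol.
Each formula unit contains 1.54 Mg, equivalent to 1.54/1 = 1.5400 mol MgO.
M(MgO) = 1×24.305 + 1×15.999 = 40.304 g/mol.
Mass of MgO per formula unit = 1.5400 × 40.304 = 62.068 g.
MgO wt% = 62.068 / 215.282 × 100 = 28.83%.

28.83 wt%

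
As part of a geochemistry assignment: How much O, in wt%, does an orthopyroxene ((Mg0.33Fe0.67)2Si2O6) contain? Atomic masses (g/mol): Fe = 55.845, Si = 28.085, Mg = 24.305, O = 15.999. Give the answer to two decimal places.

Formula mass = 0.66·24.305 + 1.34·55.845 + 2·28.085 + 6·15.999 = 243.038 g/mol, of which 95.994 g is O.
So O makes up 95.994/243.038 = 0.3950 of the mass, i.e. 39.50%.

39.50 wt%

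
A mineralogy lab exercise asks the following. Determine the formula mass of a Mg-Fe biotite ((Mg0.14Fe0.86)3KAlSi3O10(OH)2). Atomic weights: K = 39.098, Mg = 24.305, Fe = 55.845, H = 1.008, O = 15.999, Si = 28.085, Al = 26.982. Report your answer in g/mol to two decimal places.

498.63 g/mol

Mg: 0.42 × 24.305 = 10.2081
Fe: 2.58 × 55.845 = 144.0801
K: 1 × 39.098 = 39.0980
Al: 1 × 26.982 = 26.9820
Si: 3 × 28.085 = 84.2550
O: 12 × 15.999 = 191.9880
H: 2 × 1.008 = 2.0160
Summing the contributions gives the formula mass.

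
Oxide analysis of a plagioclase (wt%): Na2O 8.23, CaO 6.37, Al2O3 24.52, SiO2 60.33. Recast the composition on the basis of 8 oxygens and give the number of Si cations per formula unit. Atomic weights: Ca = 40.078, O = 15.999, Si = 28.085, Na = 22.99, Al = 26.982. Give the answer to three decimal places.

Na2O: 8.23/61.979 = 0.13279 mol → 0.26558 mol Na, 0.13279 mol O.
CaO: 6.37/56.077 = 0.11359 mol → 0.11359 mol Ca, 0.11359 mol O.
Al2O3: 24.52/101.961 = 0.24048 mol → 0.48096 mol Al, 0.72144 mol O.
SiO2: 60.33/60.083 = 1.00411 mol → 1.00411 mol Si, 2.00822 mol O.
Total oxygen = 2.97604 mol. Normalization factor = 8/2.97604 = 2.68814.
Si per 8 O = 1.00411 × 2.68814 = 2.699.

2.699 Si apfu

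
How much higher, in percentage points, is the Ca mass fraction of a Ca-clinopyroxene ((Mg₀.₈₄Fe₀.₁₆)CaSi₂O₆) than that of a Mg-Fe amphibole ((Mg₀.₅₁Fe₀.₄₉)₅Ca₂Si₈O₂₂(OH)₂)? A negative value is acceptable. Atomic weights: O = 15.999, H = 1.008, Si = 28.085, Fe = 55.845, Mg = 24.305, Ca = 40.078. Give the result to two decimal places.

First mineral: 40.078 g Ca in 221.593 g formula = 18.09 wt% Ca.
Second mineral: 80.156 g Ca in 889.626 g formula = 9.01 wt% Ca.
18.09% − 9.01% gives a difference of 9.08 percentage points.

9.08 percentage points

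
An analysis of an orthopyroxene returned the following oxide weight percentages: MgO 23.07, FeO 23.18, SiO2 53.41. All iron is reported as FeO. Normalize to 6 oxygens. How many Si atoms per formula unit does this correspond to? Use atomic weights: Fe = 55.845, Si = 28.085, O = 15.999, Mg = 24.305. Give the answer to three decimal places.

1.995 Si apfu

MgO: 23.07/40.304 = 0.57240 mol → 0.57240 mol Mg, 0.57240 mol O.
FeO: 23.18/71.844 = 0.32264 mol → 0.32264 mol Fe, 0.32264 mol O.
SiO2: 53.41/60.083 = 0.88894 mol → 0.88894 mol Si, 1.77788 mol O.
Total oxygen = 2.67292 mol. Normalization factor = 6/2.67292 = 2.24474.
Si per 6 O = 0.88894 × 2.24474 = 1.995.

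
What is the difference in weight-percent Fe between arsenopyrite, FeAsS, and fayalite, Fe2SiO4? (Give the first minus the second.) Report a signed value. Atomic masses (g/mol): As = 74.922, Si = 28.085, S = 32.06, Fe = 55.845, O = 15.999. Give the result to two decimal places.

Fe in FeAsS: molar mass 162.827 g/mol; 1×55.845 = 55.845 g → 34.30 wt%.
Fe in Fe2SiO4: molar mass 203.771 g/mol; 2×55.845 = 111.690 g → 54.81 wt%.
Difference = 34.30 − 54.81 = -20.51 percentage points.

-20.51 percentage points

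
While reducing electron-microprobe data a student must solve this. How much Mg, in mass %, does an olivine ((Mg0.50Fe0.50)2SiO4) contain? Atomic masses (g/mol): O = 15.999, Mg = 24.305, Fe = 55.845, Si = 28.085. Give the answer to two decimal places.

14.11 mass %

Molar mass of (Mg0.50Fe0.50)2SiO4: 1×24.305 + 1×55.845 + 1×28.085 + 4×15.999 = 172.231 g/mol.
Mass of Mg per formula unit: 1 × 24.305 = 24.305 g.
Weight fraction Mg = 24.305 / 172.231 = 0.1411.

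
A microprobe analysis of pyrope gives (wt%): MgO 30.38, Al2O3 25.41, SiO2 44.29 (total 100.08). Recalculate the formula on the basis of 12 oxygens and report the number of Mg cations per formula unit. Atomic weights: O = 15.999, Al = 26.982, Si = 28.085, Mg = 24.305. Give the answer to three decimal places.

MgO (M=40.304): mol = 0.75377; Mg = 0.75377, O = 0.75377.
Al2O3 (M=101.961): mol = 0.24921; Al = 0.49842, O = 0.74763.
SiO2 (M=60.083): mol = 0.73715; Si = 0.73715, O = 1.47430.
ΣO = 2.97570; factor = 12/ΣO = 4.03266.
Mg apfu = 0.75377 × 4.03266 = 3.040.

3.040 Mg apfu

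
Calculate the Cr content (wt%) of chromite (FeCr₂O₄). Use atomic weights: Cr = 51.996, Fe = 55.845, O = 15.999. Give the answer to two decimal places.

46.46 wt%

Molar mass of FeCr₂O₄: 1*55.845 + 2*51.996 + 4*15.999 = 223.833 g/mol.
Mass of Cr per formula unit: 2 × 51.996 = 103.992 g.
Weight fraction Cr = 103.992 / 223.833 = 0.4646.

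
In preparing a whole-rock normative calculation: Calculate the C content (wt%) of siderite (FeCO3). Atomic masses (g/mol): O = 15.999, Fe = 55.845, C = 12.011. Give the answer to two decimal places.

10.37 wt%

M(FeCO3) = 115.853 g/mol.
C contributes 1 × 12.011 = 12.011 g per mole.
12.011/115.853 = 0.1037 → 10.37%.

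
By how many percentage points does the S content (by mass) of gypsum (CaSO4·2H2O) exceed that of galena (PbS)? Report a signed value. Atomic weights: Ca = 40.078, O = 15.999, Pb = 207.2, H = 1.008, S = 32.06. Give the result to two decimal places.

S in CaSO4·2H2O: molar mass 172.164 g/mol; 1×32.06 = 32.060 g → 18.62 wt%.
S in PbS: molar mass 239.260 g/mol; 1×32.06 = 32.060 g → 13.40 wt%.
Difference = 18.62 − 13.40 = 5.22 percentage points.

5.22 percentage points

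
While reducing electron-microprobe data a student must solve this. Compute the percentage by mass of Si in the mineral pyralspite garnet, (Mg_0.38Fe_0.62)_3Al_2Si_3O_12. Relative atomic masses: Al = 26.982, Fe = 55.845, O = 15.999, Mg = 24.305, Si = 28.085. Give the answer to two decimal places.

Molar mass of (Mg_0.38Fe_0.62)_3Al_2Si_3O_12: 1.14×24.305 + 1.86×55.845 + 2×26.982 + 3×28.085 + 12×15.999 = 461.786 g/mol.
Mass of Si per formula unit: 3 × 28.085 = 84.255 g.
Weight fraction Si = 84.255 / 461.786 = 0.1825.

18.25 mass %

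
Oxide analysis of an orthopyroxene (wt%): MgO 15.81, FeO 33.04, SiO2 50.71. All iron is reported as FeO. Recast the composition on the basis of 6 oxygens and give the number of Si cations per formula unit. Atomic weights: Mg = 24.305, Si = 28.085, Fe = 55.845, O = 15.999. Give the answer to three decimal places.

15.81 wt% MgO ÷ 40.304 g/mol = 0.39227 mol, giving 0.39227 Mg and 0.39227 O.
33.04 wt% FeO ÷ 71.844 g/mol = 0.45989 mol, giving 0.45989 Fe and 0.45989 O.
50.71 wt% SiO2 ÷ 60.083 g/mol = 0.84400 mol, giving 0.84400 Si and 1.68800 O.
Oxygen sums to 2.54016; scaling by 6/2.54016 = 2.36206 puts the formula on 6 O.
Si: 0.84400 × 2.36206 = 1.994 atoms per formula unit.

1.994 Si apfu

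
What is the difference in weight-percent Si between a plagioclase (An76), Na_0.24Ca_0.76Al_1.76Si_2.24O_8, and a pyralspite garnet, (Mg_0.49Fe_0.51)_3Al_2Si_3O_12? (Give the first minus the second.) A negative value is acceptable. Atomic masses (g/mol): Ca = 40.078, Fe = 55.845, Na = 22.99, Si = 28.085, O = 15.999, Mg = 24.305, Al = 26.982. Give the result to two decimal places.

4.26 percentage points

Si in Na_0.24Ca_0.76Al_1.76Si_2.24O_8: molar mass 274.368 g/mol; 2.24×28.085 = 62.910 g → 22.93 wt%.
Si in (Mg_0.49Fe_0.51)_3Al_2Si_3O_12: molar mass 451.378 g/mol; 3×28.085 = 84.255 g → 18.67 wt%.
Difference = 22.93 − 18.67 = 4.26 percentage points.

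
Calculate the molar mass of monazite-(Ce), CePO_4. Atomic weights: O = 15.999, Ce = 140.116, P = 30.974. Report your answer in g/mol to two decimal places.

M = 1*140.116 + 1*30.974 + 4*15.999

235.09 g/mol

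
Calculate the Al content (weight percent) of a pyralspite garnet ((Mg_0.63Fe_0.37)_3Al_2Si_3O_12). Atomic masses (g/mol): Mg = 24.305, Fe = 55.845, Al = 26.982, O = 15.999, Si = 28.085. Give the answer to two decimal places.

12.32 weight percent

Molar mass of (Mg_0.63Fe_0.37)_3Al_2Si_3O_12: 1.89*24.305 + 1.11*55.845 + 2*26.982 + 3*28.085 + 12*15.999 = 438.131 g/mol.
Mass of Al per formula unit: 2 × 26.982 = 53.964 g.
Weight fraction Al = 53.964 / 438.131 = 0.1232.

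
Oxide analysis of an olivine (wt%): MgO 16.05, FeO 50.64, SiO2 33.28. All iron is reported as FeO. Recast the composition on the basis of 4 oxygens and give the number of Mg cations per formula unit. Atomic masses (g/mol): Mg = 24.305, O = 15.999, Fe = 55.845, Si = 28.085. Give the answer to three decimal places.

MgO (M=40.304): mol = 0.39822; Mg = 0.39822, O = 0.39822.
FeO (M=71.844): mol = 0.70486; Fe = 0.70486, O = 0.70486.
SiO2 (M=60.083): mol = 0.55390; Si = 0.55390, O = 1.10780.
ΣO = 2.21088; factor = 4/ΣO = 1.80923.
Mg apfu = 0.39822 × 1.80923 = 0.720.

0.720 Mg apfu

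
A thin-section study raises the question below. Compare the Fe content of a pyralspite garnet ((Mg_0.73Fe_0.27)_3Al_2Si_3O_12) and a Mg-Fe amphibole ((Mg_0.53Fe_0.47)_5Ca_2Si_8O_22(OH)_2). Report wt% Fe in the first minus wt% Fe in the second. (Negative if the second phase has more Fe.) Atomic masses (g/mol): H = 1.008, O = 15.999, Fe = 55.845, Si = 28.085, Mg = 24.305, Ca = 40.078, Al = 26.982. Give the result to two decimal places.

First mineral: 45.234 g Fe in 428.669 g formula = 10.55 wt% Fe.
Second mineral: 131.236 g Fe in 886.472 g formula = 14.80 wt% Fe.
10.55% − 14.80% gives a difference of -4.25 percentage points.

-4.25 percentage points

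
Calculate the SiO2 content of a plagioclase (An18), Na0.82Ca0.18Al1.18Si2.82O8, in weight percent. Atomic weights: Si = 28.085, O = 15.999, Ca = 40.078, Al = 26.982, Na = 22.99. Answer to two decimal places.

63.91 wt%

Molar mass of Na0.82Ca0.18Al1.18Si2.82O8 = 0.82·22.99 + 0.18·40.078 + 1.18·26.982 + 2.82·28.085 + 8·15.999 = 265.096 g/mol.
Each formula unit contains 2.82 Si, equivalent to 2.82/1 = 2.8200 mol SiO2.
M(SiO2) = 1×28.085 + 2×15.999 = 60.083 g/mol.
Mass of SiO2 per formula unit = 2.8200 × 60.083 = 169.434 g.
SiO2 wt% = 169.434 / 265.096 × 100 = 63.91%.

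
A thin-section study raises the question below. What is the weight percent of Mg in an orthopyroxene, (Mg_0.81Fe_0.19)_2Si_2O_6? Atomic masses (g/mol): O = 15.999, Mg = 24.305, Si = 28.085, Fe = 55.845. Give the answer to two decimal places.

18.51 weight percent

M((Mg_0.81Fe_0.19)_2Si_2O_6) = 212.759 g/mol.
Mg contributes 1.62 × 24.305 = 39.374 g per mole.
39.374/212.759 = 0.1851 → 18.51%.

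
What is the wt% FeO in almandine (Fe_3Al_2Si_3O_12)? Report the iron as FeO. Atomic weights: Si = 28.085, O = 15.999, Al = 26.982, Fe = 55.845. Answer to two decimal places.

43.30 wt%

Molar mass of Fe_3Al_2Si_3O_12 = 3·55.845 + 2·26.982 + 3·28.085 + 12·15.999 = 497.742 g/mol.
Each formula unit contains 3 Fe, equivalent to 3/1 = 3.0000 mol FeO.
M(FeO) = 1×55.845 + 1×15.999 = 71.844 g/mol.
Mass of FeO per formula unit = 3.0000 × 71.844 = 215.532 g.
FeO wt% = 215.532 / 497.742 × 100 = 43.30%.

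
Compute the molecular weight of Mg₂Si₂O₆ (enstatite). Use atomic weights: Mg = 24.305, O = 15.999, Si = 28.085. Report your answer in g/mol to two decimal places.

200.77 g/mol

Mg: 2 × 24.305 = 48.6100
Si: 2 × 28.085 = 56.1700
O: 6 × 15.999 = 95.9940
Summing the contributions gives the formula mass.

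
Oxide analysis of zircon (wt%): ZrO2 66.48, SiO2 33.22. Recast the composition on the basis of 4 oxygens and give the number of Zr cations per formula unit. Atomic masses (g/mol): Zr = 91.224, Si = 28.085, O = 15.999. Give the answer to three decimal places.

0.988 Zr apfu

ZrO2 (M=123.222): mol = 0.53951; Zr = 0.53951, O = 1.07902.
SiO2 (M=60.083): mol = 0.55290; Si = 0.55290, O = 1.10580.
ΣO = 2.18482; factor = 4/ΣO = 1.83081.
Zr apfu = 0.53951 × 1.83081 = 0.988.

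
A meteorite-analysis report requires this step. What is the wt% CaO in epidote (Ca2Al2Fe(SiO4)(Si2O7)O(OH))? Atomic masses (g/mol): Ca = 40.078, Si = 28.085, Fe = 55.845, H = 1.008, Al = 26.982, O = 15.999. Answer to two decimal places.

Molar mass of Ca2Al2Fe(SiO4)(Si2O7)O(OH) = 2·40.078 + 2·26.982 + 1·55.845 + 3·28.085 + 13·15.999 + 1·1.008 = 483.215 g/mol.
Each formula unit contains 2 Ca, equivalent to 2/1 = 2.0000 mol CaO.
M(CaO) = 1×40.078 + 1×15.999 = 56.077 g/mol.
Mass of CaO per formula unit = 2.0000 × 56.077 = 112.154 g.
CaO wt% = 112.154 / 483.215 × 100 = 23.21%.

23.21 wt%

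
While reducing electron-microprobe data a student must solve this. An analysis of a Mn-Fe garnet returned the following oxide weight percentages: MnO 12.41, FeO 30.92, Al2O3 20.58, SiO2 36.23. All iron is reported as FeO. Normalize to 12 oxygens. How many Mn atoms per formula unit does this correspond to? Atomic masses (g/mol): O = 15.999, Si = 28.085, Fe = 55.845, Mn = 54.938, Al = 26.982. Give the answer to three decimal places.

MnO: 12.41/70.937 = 0.17494 mol → 0.17494 mol Mn, 0.17494 mol O.
FeO: 30.92/71.844 = 0.43038 mol → 0.43038 mol Fe, 0.43038 mol O.
Al2O3: 20.58/101.961 = 0.20184 mol → 0.40368 mol Al, 0.60552 mol O.
SiO2: 36.23/60.083 = 0.60300 mol → 0.60300 mol Si, 1.20600 mol O.
Total oxygen = 2.41684 mol. Normalization factor = 12/2.41684 = 4.96516.
Mn per 12 O = 0.17494 × 4.96516 = 0.869.

0.869 Mn apfu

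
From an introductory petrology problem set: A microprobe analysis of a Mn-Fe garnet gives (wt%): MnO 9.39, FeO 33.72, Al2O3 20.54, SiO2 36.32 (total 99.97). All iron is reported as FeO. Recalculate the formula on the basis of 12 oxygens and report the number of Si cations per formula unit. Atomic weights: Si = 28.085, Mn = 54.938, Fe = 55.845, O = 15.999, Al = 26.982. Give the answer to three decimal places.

3.004 Si apfu

MnO (M=70.937): mol = 0.13237; Mn = 0.13237, O = 0.13237.
FeO (M=71.844): mol = 0.46935; Fe = 0.46935, O = 0.46935.
Al2O3 (M=101.961): mol = 0.20145; Al = 0.40290, O = 0.60435.
SiO2 (M=60.083): mol = 0.60450; Si = 0.60450, O = 1.20900.
ΣO = 2.41507; factor = 12/ΣO = 4.96880.
Si apfu = 0.60450 × 4.96880 = 3.004.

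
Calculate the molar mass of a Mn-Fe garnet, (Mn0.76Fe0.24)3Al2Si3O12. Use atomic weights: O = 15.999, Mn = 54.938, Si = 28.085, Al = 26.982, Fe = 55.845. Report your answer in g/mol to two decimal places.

495.67 g/mol

The formula mass is the sum 2.28(54.938) + 0.72(55.845) + 2(26.982) + 3(28.085) + 12(15.999).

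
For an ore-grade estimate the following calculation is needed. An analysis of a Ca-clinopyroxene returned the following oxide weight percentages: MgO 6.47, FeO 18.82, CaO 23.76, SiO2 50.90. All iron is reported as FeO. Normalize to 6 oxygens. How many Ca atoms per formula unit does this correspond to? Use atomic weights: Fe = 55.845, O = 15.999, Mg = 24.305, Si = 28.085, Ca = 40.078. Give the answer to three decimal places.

MgO: 6.47/40.304 = 0.16053 mol → 0.16053 mol Mg, 0.16053 mol O.
FeO: 18.82/71.844 = 0.26196 mol → 0.26196 mol Fe, 0.26196 mol O.
CaO: 23.76/56.077 = 0.42370 mol → 0.42370 mol Ca, 0.42370 mol O.
SiO2: 50.90/60.083 = 0.84716 mol → 0.84716 mol Si, 1.69432 mol O.
Total oxygen = 2.54051 mol. Normalization factor = 6/2.54051 = 2.36173.
Ca per 6 O = 0.42370 × 2.36173 = 1.001.

1.001 Ca apfu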